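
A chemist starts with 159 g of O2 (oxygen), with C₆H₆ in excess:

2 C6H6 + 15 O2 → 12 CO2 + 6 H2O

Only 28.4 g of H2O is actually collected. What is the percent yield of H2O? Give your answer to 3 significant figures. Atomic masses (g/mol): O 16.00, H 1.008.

79.3 %

M(O2) = 2(16.00) = 32.00 g/mol.
M(H2O) = 2(1.008) + 16.00 = 18.016 g/mol.
n(O2) = 159.0 g / 32.00 g/mol = 4.969 mol.
From the equation the O2:H2O mole ratio is 15:6, so n(H2O) = 4.969 × 6/15 = 1.988 mol.
Mass of H2O = 1.988 mol × 18.016 g/mol = 35.81 g.
This is the theoretical yield. Percent yield = 28.4 g / 35.81 g × 100% = 79.31%.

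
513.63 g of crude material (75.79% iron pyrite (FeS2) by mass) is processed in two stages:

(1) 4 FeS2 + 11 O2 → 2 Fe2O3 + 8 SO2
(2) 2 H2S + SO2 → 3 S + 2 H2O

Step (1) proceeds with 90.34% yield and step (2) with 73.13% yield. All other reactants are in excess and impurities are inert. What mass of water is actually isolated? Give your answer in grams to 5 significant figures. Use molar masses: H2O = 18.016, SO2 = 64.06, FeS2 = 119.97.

154.48 g

Pure FeS2 = 513.63 × 0.7579 = 389.280 g.
n(FeS2) = 389.280 / 119.97 = 3.24481 mol.
Step 1 (FeS2:SO2 = 4:8): theoretical n(SO2) = 6.48963 mol; at 90.34% yield, n(SO2) = 5.86273 mol.
Step 2 (SO2:H2O = 1:2): theoretical n(H2O) = 11.7255 mol, so theoretical mass = 11.7255 × 18.016 = 211.246 g.
At 73.13% yield, actual mass of H2O = 211.246 × 0.7313 = 154.484 g.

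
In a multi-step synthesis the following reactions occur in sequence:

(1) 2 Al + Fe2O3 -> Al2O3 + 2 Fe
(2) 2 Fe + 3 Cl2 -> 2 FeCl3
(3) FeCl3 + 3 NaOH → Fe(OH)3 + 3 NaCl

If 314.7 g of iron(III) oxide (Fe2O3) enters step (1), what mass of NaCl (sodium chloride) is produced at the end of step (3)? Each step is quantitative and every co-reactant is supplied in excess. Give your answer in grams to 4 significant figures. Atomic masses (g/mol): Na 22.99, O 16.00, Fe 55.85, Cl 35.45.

M(Fe2O3) = 2(55.85) + 3(16.00) = 159.70 g/mol.
M(NaCl) = 22.99 + 35.45 = 58.44 g/mol.
n(Fe2O3) = 314.7 / 159.70 = 1.9706 mol.
Reaction (1): Fe2O3→Fe ratio 1:2 ⇒ n(Fe) = 3.9411 mol.
Reaction (2): Fe→FeCl3 ratio 2:2 ⇒ n(FeCl3) = 3.9411 mol.
Reaction (3): FeCl3→NaCl ratio 1:3 ⇒ n(NaCl) = 11.823 mol.
Mass of NaCl = 11.823 × 58.44 = 690.96 g.

691.0 g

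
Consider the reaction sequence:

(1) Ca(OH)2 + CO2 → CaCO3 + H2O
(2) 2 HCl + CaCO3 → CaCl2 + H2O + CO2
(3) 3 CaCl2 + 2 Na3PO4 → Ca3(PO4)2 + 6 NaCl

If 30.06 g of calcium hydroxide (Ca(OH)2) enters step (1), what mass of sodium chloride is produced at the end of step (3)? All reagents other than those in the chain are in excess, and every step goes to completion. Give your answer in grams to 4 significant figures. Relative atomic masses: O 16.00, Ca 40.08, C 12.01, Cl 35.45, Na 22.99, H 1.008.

47.42 g

M(Ca(OH)2) = 40.08 + 2(16.00) + 2(1.008) = 74.096 g/mol.
M(NaCl) = 22.99 + 35.45 = 58.44 g/mol.
n(Ca(OH)2) = 30.06 / 74.096 = 0.40569 mol.
Reaction (1): Ca(OH)2→CaCO3 ratio 1:1 ⇒ n(CaCO3) = 0.40569 mol.
Reaction (2): CaCO3→CaCl2 ratio 1:1 ⇒ n(CaCl2) = 0.40569 mol.
Reaction (3): CaCl2→NaCl ratio 3:6 ⇒ n(NaCl) = 0.81138 mol.
Mass of NaCl = 0.81138 × 58.44 = 47.417 g.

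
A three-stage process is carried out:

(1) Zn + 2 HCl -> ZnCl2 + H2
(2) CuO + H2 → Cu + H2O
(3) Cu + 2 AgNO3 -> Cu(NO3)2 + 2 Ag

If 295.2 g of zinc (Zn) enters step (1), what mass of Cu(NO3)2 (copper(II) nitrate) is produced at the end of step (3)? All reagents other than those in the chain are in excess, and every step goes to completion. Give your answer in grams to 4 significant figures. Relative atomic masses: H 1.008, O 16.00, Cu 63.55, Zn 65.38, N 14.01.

M(Zn) = 65.38 g/mol.
M(Cu(NO3)2) = 63.55 + 2(14.01) + 6(16.00) = 187.57 g/mol.
n(Zn) = 295.2 / 65.38 = 4.5151 mol.
Reaction (1): Zn→H2 ratio 1:1 ⇒ n(H2) = 4.5151 mol.
Reaction (2): H2→Cu ratio 1:1 ⇒ n(Cu) = 4.5151 mol.
Reaction (3): Cu→Cu(NO3)2 ratio 1:1 ⇒ n(Cu(NO3)2) = 4.5151 mol.
Mass of Cu(NO3)2 = 4.5151 × 187.57 = 846.91 g.

846.9 g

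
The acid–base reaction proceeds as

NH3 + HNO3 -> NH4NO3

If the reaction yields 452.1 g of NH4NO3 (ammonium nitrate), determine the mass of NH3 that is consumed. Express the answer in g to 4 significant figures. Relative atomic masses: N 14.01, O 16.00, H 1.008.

M(NH4NO3) = 2(14.01) + 4(1.008) + 3(16.00) = 80.052 g/mol.
M(NH3) = 14.01 + 3(1.008) = 17.034 g/mol.
n(NH4NO3) = 452.10 g / 80.052 g/mol = 5.6476 mol.
From the equation the NH4NO3:NH3 mole ratio is 1:1, so n(NH3) = 5.6476 × 1/1 = 5.6476 mol.
Mass of NH3 = 5.6476 mol × 17.034 g/mol = 96.201 g.

96.20 g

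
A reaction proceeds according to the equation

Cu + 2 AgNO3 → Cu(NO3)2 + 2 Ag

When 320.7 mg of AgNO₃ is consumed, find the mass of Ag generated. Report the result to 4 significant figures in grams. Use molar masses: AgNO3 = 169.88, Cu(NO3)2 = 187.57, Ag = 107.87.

0.2036 g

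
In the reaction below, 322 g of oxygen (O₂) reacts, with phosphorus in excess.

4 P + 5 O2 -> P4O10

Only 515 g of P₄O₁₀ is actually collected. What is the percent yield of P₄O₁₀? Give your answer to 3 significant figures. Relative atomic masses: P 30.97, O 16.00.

M(O2) = 2(16.00) = 32.00 g/mol.
M(P4O10) = 4(30.97) + 10(16.00) = 283.88 g/mol.
n(O2) = 322.0 g / 32.00 g/mol = 10.06 mol.
From the equation the O2:P4O10 mole ratio is 5:1, so n(P4O10) = 10.06 × 1/5 = 2.013 mol.
Mass of P4O10 = 2.013 mol × 283.88 g/mol = 571.3 g.
This is the theoretical yield. Percent yield = 515 g / 571.3 g × 100% = 90.14%.

90.1 %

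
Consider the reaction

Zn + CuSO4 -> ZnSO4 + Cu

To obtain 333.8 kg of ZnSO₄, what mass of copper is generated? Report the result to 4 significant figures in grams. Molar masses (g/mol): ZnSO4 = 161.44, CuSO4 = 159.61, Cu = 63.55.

Convert: 333.8 kg = 333800 g.
n(ZnSO4) = 333800 g / 161.44 g/mol = 2067.6 mol.
From the equation the ZnSO4:Cu mole ratio is 1:1, so n(Cu) = 2067.6 × 1/1 = 2067.6 mol.
Mass of Cu = 2067.6 mol × 63.55 g/mol = 131400 g.

131400 g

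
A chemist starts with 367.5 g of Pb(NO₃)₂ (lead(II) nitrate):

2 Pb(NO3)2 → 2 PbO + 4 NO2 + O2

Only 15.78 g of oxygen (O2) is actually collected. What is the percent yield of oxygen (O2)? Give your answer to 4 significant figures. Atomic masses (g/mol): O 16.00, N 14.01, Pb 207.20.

88.89 %

M(Pb(NO3)2) = 207.20 + 2(14.01) + 6(16.00) = 331.22 g/mol.
M(O2) = 2(16.00) = 32.00 g/mol.
n(Pb(NO3)2) = 367.50 g / 331.22 g/mol = 1.1095 mol.
From the equation the Pb(NO3)2:O2 mole ratio is 2:1, so n(O2) = 1.1095 × 1/2 = 0.55477 mol.
Mass of O2 = 0.55477 mol × 32.00 g/mol = 17.753 g.
This is the theoretical yield. Percent yield = 15.78 g / 17.753 g × 100% = 88.889%.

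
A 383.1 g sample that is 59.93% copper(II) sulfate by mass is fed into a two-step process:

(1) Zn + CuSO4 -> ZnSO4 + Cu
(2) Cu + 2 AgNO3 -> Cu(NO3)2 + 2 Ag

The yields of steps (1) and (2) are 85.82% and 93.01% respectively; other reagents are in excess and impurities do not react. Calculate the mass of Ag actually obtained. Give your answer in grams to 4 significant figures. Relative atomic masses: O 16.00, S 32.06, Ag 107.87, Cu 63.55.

247.7 g

Pure CuSO4 = 383.1 × 0.5993 = 229.59 g.
M(CuSO4) = 63.55 + 32.06 + 4(16.00) = 159.61 g/mol.
M(Ag) = 107.87 g/mol.
n(CuSO4) = 229.59 / 159.61 = 1.4385 mol.
Step 1 (CuSO4:Cu = 1:1): theoretical n(Cu) = 1.4385 mol; at 85.82% yield, n(Cu) = 1.2345 mol.
Step 2 (Cu:Ag = 1:2): theoretical n(Ag) = 2.4690 mol, so theoretical mass = 2.4690 × 107.87 = 266.33 g.
At 93.01% yield, actual mass of Ag = 266.33 × 0.9301 = 247.71 g.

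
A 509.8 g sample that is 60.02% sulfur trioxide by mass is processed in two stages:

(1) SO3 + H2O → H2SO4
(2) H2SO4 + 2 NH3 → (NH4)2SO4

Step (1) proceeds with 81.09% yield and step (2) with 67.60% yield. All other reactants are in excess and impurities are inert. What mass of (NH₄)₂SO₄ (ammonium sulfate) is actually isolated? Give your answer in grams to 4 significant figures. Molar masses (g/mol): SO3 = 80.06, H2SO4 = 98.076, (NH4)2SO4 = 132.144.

276.8 g

Pure SO3 = 509.8 × 0.6002 = 305.98 g.
n(SO3) = 305.98 / 80.06 = 3.8219 mol.
Step 1 (SO3:H2SO4 = 1:1): theoretical n(H2SO4) = 3.8219 mol; at 81.09% yield, n(H2SO4) = 3.0992 mol.
Step 2 (H2SO4:(NH4)2SO4 = 1:1): theoretical n((NH4)2SO4) = 3.0992 mol, so theoretical mass = 3.0992 × 132.144 = 409.54 g.
At 67.60% yield, actual mass of (NH4)2SO4 = 409.54 × 0.6760 = 276.85 g.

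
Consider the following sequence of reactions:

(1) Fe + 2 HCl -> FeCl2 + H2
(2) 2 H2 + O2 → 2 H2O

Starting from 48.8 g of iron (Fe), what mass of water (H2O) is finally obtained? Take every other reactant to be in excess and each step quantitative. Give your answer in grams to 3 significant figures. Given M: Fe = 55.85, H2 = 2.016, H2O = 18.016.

15.7 g

n(Fe) = 48.80 / 55.85 = 0.8738 mol.
Step 1 gives a 1:1 ratio of Fe to H2, so n(H2) = 0.8738 mol.
In step 2 the H2:H2O ratio is 2:2, so n(H2O) = 0.8738 mol.
Mass of H2O = 0.8738 × 18.016 = 15.74 g.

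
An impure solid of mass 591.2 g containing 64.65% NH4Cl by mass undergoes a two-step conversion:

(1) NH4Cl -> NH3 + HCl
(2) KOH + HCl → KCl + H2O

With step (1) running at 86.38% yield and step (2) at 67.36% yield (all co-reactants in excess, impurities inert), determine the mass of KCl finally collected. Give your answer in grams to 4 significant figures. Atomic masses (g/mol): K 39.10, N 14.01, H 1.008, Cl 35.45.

309.9 g

Pure NH4Cl = 591.2 × 0.6465 = 382.21 g.
M(NH4Cl) = 14.01 + 4(1.008) + 35.45 = 53.492 g/mol.
M(KCl) = 39.10 + 35.45 = 74.55 g/mol.
n(NH4Cl) = 382.21 / 53.492 = 7.1452 mol.
Step 1 (NH4Cl:HCl = 1:1): theoretical n(HCl) = 7.1452 mol; at 86.38% yield, n(HCl) = 6.1720 mol.
Step 2 (HCl:KCl = 1:1): theoretical n(KCl) = 6.1720 mol, so theoretical mass = 6.1720 × 74.55 = 460.12 g.
At 67.36% yield, actual mass of KCl = 460.12 × 0.6736 = 309.94 g.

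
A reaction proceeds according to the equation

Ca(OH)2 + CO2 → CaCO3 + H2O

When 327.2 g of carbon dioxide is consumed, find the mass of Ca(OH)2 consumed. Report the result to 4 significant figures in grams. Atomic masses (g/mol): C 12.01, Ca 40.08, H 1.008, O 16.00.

550.9 g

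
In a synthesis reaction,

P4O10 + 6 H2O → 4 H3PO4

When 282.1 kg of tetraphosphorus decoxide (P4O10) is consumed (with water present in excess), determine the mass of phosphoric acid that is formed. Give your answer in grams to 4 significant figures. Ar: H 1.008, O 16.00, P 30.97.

M(P4O10) = 4(30.97) + 10(16.00) = 283.88 g/mol.
M(H3PO4) = 3(1.008) + 30.97 + 4(16.00) = 97.994 g/mol.
Convert: 282.1 kg = 282100 g.
n(P4O10) = 282100 g / 283.88 g/mol = 993.73 mol.
From the equation the P4O10:H3PO4 mole ratio is 1:4, so n(H3PO4) = 993.73 × 4/1 = 3974.9 mol.
Mass of H3PO4 = 3974.9 mol × 97.994 g/mol = 389520 g.

389500 g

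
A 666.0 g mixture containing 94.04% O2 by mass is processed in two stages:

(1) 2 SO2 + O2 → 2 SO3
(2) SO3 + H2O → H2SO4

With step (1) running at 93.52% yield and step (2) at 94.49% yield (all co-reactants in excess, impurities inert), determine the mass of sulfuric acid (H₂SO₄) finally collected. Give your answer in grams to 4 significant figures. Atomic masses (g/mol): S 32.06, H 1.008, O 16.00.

Pure O2 = 666.0 × 0.9404 = 626.31 g.
M(O2) = 2(16.00) = 32.00 g/mol.
M(H2SO4) = 2(1.008) + 32.06 + 4(16.00) = 98.076 g/mol.
n(O2) = 626.31 / 32.00 = 19.572 mol.
Step 1 (O2:SO3 = 1:2): theoretical n(SO3) = 39.144 mol; at 93.52% yield, n(SO3) = 36.608 mol.
Step 2 (SO3:H2SO4 = 1:1): theoretical n(H2SO4) = 36.608 mol, so theoretical mass = 36.608 × 98.076 = 3590.3 g.
At 94.49% yield, actual mass of H2SO4 = 3590.3 × 0.9449 = 3392.5 g.

3393 g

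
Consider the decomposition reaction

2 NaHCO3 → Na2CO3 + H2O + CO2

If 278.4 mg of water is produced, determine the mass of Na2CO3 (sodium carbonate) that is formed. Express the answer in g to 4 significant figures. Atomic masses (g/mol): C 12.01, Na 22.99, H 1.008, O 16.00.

1.638 g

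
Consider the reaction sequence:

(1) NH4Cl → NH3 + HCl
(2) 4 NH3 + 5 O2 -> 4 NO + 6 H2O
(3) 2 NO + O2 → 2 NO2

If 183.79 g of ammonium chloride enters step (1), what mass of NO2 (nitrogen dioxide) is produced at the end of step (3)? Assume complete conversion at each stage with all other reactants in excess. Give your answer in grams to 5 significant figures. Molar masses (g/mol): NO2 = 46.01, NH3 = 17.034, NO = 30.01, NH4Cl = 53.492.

n(NH4Cl) = 183.79 / 53.492 = 3.43584 mol.
Reaction (1): NH4Cl→NH3 ratio 1:1 ⇒ n(NH3) = 3.43584 mol.
Reaction (2): NH3→NO ratio 4:4 ⇒ n(NO) = 3.43584 mol.
Reaction (3): NO→NO2 ratio 2:2 ⇒ n(NO2) = 3.43584 mol.
Mass of NO2 = 3.43584 × 46.01 = 158.083 g.

158.08 g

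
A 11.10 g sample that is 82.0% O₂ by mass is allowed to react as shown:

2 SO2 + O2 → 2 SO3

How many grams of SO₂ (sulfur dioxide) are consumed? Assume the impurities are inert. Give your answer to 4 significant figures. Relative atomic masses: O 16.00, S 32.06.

Mass of pure O2 = 11.10 g × 0.820 = 9.1020 g.
M(O2) = 2(16.00) = 32.00 g/mol.
M(SO2) = 32.06 + 2(16.00) = 64.06 g/mol.
n(O2) = 9.1020 g / 32.00 g/mol = 0.28444 mol.
From the equation the O2:SO2 mole ratio is 1:2, so n(SO2) = 0.28444 × 2/1 = 0.56887 mol.
Mass of SO2 = 0.56887 mol × 64.06 g/mol = 36.442 g.

36.44 g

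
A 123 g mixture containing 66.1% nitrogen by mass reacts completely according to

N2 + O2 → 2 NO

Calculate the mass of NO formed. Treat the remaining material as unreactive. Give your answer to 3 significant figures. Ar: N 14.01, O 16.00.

Mass of pure N2 = 123 g × 0.661 = 81.30 g.
M(N2) = 2(14.01) = 28.02 g/mol.
M(NO) = 14.01 + 16.00 = 30.01 g/mol.
n(N2) = 81.30 g / 28.02 g/mol = 2.902 mol.
From the equation the N2:NO mole ratio is 1:2, so n(NO) = 2.902 × 2/1 = 5.803 mol.
Mass of NO = 5.803 mol × 30.01 g/mol = 174.2 g.

174 g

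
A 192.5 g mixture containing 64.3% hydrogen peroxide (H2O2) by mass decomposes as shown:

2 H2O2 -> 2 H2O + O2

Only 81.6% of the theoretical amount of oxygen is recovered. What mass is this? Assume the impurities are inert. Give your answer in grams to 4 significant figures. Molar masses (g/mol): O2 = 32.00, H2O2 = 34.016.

Pure H2O2 available = 192.5 g × 0.643 = 123.78 g.
n(H2O2) = 123.78 g / 34.016 g/mol = 3.6388 mol.
From the equation the H2O2:O2 mole ratio is 2:1, so n(O2) = 3.6388 × 1/2 = 1.8194 mol.
Mass of O2 = 1.8194 mol × 32.00 g/mol = 58.221 g.
Actual mass collected = 58.221 g × 0.816 = 47.508 g.

47.51 g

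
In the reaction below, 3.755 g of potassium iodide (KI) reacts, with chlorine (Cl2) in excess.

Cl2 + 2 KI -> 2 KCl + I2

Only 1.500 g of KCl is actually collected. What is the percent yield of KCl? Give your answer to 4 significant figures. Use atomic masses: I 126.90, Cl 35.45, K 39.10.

M(KI) = 39.10 + 126.90 = 166.00 g/mol.
M(KCl) = 39.10 + 35.45 = 74.55 g/mol.
n(KI) = 3.7550 g / 166.00 g/mol = 0.022620 mol.
From the equation the KI:KCl mole ratio is 2:2, so n(KCl) = 0.022620 × 2/2 = 0.022620 mol.
Mass of KCl = 0.022620 mol × 74.55 g/mol = 1.6864 g.
This is the theoretical yield. Percent yield = 1.500 g / 1.6864 g × 100% = 88.949%.

88.95 %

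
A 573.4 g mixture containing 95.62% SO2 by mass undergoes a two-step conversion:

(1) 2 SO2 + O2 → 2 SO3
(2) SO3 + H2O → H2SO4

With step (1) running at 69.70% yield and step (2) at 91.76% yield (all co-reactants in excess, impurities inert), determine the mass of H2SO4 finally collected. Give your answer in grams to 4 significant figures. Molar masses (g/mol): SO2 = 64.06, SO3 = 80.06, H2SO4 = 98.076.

536.9 g

Pure SO2 = 573.4 × 0.9562 = 548.29 g.
n(SO2) = 548.29 / 64.06 = 8.5589 mol.
Step 1 (SO2:SO3 = 2:2): theoretical n(SO3) = 8.5589 mol; at 69.70% yield, n(SO3) = 5.9656 mol.
Step 2 (SO3:H2SO4 = 1:1): theoretical n(H2SO4) = 5.9656 mol, so theoretical mass = 5.9656 × 98.076 = 585.08 g.
At 91.76% yield, actual mass of H2SO4 = 585.08 × 0.9176 = 536.87 g.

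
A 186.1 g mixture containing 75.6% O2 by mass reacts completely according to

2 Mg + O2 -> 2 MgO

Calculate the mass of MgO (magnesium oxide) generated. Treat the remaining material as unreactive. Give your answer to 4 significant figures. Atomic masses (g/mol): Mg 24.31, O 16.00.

354.5 g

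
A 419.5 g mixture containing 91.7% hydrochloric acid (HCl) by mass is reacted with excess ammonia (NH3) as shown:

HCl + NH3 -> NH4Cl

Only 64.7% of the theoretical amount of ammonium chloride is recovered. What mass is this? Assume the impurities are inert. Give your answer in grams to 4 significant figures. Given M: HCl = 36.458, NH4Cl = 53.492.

365.2 g

Pure HCl available = 419.5 g × 0.917 = 384.68 g.
n(HCl) = 384.68 g / 36.458 g/mol = 10.551 mol.
From the equation the HCl:NH4Cl mole ratio is 1:1, so n(NH4Cl) = 10.551 × 1/1 = 10.551 mol.
Mass of NH4Cl = 10.551 mol × 53.492 g/mol = 564.41 g.
Actual mass collected = 564.41 g × 0.647 = 365.18 g.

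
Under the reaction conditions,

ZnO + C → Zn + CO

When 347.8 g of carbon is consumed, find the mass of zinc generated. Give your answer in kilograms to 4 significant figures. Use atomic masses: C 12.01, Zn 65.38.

1.893 kg

M(C) = 12.01 g/mol.
M(Zn) = 65.38 g/mol.
n(C) = 347.80 g / 12.01 g/mol = 28.959 mol.
From the equation the C:Zn mole ratio is 1:1, so n(Zn) = 28.959 × 1/1 = 28.959 mol.
Mass of Zn = 28.959 mol × 65.38 g/mol = 1893.4 g.
Converting to kg: 1893.4 g = 1.893 kg.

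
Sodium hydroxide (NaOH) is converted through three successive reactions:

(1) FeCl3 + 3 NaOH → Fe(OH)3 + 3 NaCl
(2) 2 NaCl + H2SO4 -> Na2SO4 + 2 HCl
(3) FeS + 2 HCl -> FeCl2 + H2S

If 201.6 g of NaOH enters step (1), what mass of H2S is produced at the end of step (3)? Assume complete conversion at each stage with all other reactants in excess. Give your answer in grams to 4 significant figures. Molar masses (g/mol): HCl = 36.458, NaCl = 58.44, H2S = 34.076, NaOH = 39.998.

n(NaOH) = 201.6 / 39.998 = 5.0403 mol.
Reaction (1): NaOH→NaCl ratio 3:3 ⇒ n(NaCl) = 5.0403 mol.
Reaction (2): NaCl→HCl ratio 2:2 ⇒ n(HCl) = 5.0403 mol.
Reaction (3): HCl→H2S ratio 2:1 ⇒ n(H2S) = 2.5201 mol.
Mass of H2S = 2.5201 × 34.076 = 85.876 g.

85.88 g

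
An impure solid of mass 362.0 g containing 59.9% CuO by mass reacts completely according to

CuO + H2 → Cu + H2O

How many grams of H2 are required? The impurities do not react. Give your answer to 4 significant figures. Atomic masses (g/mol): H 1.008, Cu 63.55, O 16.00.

Mass of pure CuO = 362.0 g × 0.599 = 216.84 g.
M(CuO) = 63.55 + 16.00 = 79.55 g/mol.
M(H2) = 2(1.008) = 2.016 g/mol.
n(CuO) = 216.84 g / 79.55 g/mol = 2.7258 mol.
From the equation the CuO:H2 mole ratio is 1:1, so n(H2) = 2.7258 × 1/1 = 2.7258 mol.
Mass of H2 = 2.7258 mol × 2.016 g/mol = 5.4952 g.

5.495 g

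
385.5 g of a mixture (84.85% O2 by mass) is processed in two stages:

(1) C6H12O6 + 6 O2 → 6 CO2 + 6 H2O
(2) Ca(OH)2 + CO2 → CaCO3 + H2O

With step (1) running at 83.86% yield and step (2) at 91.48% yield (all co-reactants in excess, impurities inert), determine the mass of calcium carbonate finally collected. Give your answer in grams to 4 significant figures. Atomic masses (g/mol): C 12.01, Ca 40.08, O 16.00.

Pure O2 = 385.5 × 0.8485 = 327.10 g.
M(O2) = 2(16.00) = 32.00 g/mol.
M(CaCO3) = 40.08 + 12.01 + 3(16.00) = 100.09 g/mol.
n(O2) = 327.10 / 32.00 = 10.222 mol.
Step 1 (O2:CO2 = 6:6): theoretical n(CO2) = 10.222 mol; at 83.86% yield, n(CO2) = 8.5720 mol.
Step 2 (CO2:CaCO3 = 1:1): theoretical n(CaCO3) = 8.5720 mol, so theoretical mass = 8.5720 × 100.09 = 857.97 g.
At 91.48% yield, actual mass of CaCO3 = 857.97 × 0.9148 = 784.87 g.

784.9 g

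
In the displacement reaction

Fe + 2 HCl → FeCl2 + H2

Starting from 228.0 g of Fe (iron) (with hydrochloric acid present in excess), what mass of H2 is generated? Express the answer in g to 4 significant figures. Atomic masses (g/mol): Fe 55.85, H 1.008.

M(Fe) = 55.85 g/mol.
M(H2) = 2(1.008) = 2.016 g/mol.
n(Fe) = 228.00 g / 55.85 g/mol = 4.0824 mol.
From the equation the Fe:H2 mole ratio is 1:1, so n(H2) = 4.0824 × 1/1 = 4.0824 mol.
Mass of H2 = 4.0824 mol × 2.016 g/mol = 8.2300 g.

8.230 g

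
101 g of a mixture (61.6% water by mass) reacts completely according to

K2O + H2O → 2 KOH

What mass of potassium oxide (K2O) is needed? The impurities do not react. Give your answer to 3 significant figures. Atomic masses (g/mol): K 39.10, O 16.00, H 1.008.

Mass of pure H2O = 101 g × 0.616 = 62.22 g.
M(H2O) = 2(1.008) + 16.00 = 18.016 g/mol.
M(K2O) = 2(39.10) + 16.00 = 94.20 g/mol.
n(H2O) = 62.22 g / 18.016 g/mol = 3.453 mol.
From the equation the H2O:K2O mole ratio is 1:1, so n(K2O) = 3.453 × 1/1 = 3.453 mol.
Mass of K2O = 3.453 mol × 94.20 g/mol = 325.3 g.

325 g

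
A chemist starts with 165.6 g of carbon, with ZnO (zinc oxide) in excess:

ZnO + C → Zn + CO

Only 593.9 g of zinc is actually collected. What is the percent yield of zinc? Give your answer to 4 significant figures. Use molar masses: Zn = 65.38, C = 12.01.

n(C) = 165.60 g / 12.01 g/mol = 13.789 mol.
From the equation the C:Zn mole ratio is 1:1, so n(Zn) = 13.789 × 1/1 = 13.789 mol.
Mass of Zn = 13.789 mol × 65.38 g/mol = 901.49 g.
This is the theoretical yield. Percent yield = 593.9 g / 901.49 g × 100% = 65.880%.

65.88 %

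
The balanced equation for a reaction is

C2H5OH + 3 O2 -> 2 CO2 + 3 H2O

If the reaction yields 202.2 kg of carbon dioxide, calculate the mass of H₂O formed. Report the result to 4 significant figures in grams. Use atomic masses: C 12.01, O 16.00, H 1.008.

M(CO2) = 12.01 + 2(16.00) = 44.01 g/mol.
M(H2O) = 2(1.008) + 16.00 = 18.016 g/mol.
Convert: 202.2 kg = 202200 g.
n(CO2) = 202200 g / 44.01 g/mol = 4594.4 mol.
From the equation the CO2:H2O mole ratio is 2:3, so n(H2O) = 4594.4 × 3/2 = 6891.6 mol.
Mass of H2O = 6891.6 mol × 18.016 g/mol = 124160 g.

124200 g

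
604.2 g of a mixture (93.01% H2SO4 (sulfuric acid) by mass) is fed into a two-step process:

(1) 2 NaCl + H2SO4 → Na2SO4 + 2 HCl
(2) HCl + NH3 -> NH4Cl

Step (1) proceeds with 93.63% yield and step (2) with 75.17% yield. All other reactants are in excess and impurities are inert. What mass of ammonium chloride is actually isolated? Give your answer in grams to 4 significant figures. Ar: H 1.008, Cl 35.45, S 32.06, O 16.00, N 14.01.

431.4 g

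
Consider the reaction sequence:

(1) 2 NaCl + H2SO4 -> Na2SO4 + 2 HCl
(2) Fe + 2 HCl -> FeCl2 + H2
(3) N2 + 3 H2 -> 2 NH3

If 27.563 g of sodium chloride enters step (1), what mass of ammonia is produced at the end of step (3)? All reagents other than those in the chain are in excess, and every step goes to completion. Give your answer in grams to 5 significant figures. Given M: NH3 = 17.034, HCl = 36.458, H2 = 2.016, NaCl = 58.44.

2.6780 g

n(NaCl) = 27.563 / 58.44 = 0.471646 mol.
Reaction (1): NaCl→HCl ratio 2:2 ⇒ n(HCl) = 0.471646 mol.
Reaction (2): HCl→H2 ratio 2:1 ⇒ n(H2) = 0.235823 mol.
Reaction (3): H2→NH3 ratio 3:2 ⇒ n(NH3) = 0.157215 mol.
Mass of NH3 = 0.157215 × 17.034 = 2.67801 g.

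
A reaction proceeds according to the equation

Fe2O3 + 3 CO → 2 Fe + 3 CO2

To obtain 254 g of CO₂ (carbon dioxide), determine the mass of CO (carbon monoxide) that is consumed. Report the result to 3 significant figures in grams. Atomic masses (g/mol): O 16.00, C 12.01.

162 g

M(CO2) = 12.01 + 2(16.00) = 44.01 g/mol.
M(CO) = 12.01 + 16.00 = 28.01 g/mol.
n(CO2) = 254.0 g / 44.01 g/mol = 5.771 mol.
From the equation the CO2:CO mole ratio is 3:3, so n(CO) = 5.771 × 3/3 = 5.771 mol.
Mass of CO = 5.771 mol × 28.01 g/mol = 161.7 g.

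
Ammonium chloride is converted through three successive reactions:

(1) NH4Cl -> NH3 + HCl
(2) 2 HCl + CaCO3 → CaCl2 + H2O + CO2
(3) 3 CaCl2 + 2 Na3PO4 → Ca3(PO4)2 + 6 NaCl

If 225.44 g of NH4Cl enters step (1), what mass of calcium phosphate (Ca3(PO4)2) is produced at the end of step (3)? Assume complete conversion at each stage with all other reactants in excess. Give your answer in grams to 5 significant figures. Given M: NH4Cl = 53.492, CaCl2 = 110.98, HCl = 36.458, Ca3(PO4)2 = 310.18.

217.87 g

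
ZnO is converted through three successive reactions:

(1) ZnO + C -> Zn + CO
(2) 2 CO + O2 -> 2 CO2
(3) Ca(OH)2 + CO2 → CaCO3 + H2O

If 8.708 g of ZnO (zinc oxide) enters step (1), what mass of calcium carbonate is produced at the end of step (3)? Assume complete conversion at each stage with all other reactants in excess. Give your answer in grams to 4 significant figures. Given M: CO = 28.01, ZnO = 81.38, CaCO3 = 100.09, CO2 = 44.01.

n(ZnO) = 8.708 / 81.38 = 0.10700 mol.
Reaction (1): ZnO→CO ratio 1:1 ⇒ n(CO) = 0.10700 mol.
Reaction (2): CO→CO2 ratio 2:2 ⇒ n(CO2) = 0.10700 mol.
Reaction (3): CO2→CaCO3 ratio 1:1 ⇒ n(CaCO3) = 0.10700 mol.
Mass of CaCO3 = 0.10700 × 100.09 = 10.710 g.

10.71 g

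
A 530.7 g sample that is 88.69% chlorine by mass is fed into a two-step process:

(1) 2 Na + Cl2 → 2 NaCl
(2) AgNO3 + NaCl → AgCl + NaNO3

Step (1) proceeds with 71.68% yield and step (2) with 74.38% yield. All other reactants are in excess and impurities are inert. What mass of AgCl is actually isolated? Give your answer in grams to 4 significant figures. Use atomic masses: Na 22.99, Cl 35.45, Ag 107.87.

Pure Cl2 = 530.7 × 0.8869 = 470.68 g.
M(Cl2) = 2(35.45) = 70.90 g/mol.
M(AgCl) = 107.87 + 35.45 = 143.32 g/mol.
n(Cl2) = 470.68 / 70.90 = 6.6386 mol.
Step 1 (Cl2:NaCl = 1:2): theoretical n(NaCl) = 13.277 mol; at 71.68% yield, n(NaCl) = 9.5171 mol.
Step 2 (NaCl:AgCl = 1:1): theoretical n(AgCl) = 9.5171 mol, so theoretical mass = 9.5171 × 143.32 = 1364.0 g.
At 74.38% yield, actual mass of AgCl = 1364.0 × 0.7438 = 1014.5 g.

1015 g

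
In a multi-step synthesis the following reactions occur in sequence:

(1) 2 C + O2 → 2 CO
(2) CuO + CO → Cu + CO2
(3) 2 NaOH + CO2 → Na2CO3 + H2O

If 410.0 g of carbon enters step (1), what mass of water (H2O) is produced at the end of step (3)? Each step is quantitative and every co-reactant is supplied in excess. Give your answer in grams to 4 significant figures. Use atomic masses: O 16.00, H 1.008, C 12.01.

M(C) = 12.01 g/mol.
M(H2O) = 2(1.008) + 16.00 = 18.016 g/mol.
n(C) = 410.0 / 12.01 = 34.138 mol.
Reaction (1): C→CO ratio 2:2 ⇒ n(CO) = 34.138 mol.
Reaction (2): CO→CO2 ratio 1:1 ⇒ n(CO2) = 34.138 mol.
Reaction (3): CO2→H2O ratio 1:1 ⇒ n(H2O) = 34.138 mol.
Mass of H2O = 34.138 × 18.016 = 615.03 g.

615.0 g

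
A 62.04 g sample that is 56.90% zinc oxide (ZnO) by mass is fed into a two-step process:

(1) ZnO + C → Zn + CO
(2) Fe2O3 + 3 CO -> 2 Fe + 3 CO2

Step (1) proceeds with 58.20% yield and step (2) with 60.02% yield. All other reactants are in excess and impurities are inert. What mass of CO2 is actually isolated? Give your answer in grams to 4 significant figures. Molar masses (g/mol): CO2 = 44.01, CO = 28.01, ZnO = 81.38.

6.669 g

Pure ZnO = 62.04 × 0.5690 = 35.301 g.
n(ZnO) = 35.301 / 81.38 = 0.43378 mol.
Step 1 (ZnO:CO = 1:1): theoretical n(CO) = 0.43378 mol; at 58.20% yield, n(CO) = 0.25246 mol.
Step 2 (CO:CO2 = 3:3): theoretical n(CO2) = 0.25246 mol, so theoretical mass = 0.25246 × 44.01 = 11.111 g.
At 60.02% yield, actual mass of CO2 = 11.111 × 0.6002 = 6.6686 g.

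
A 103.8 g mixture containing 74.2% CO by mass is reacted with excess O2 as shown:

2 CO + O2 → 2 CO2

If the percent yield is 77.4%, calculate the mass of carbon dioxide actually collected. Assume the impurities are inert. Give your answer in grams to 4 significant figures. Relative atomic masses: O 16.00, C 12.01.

93.67 g

Pure CO available = 103.8 g × 0.742 = 77.020 g.
M(CO) = 12.01 + 16.00 = 28.01 g/mol.
M(CO2) = 12.01 + 2(16.00) = 44.01 g/mol.
n(CO) = 77.020 g / 28.01 g/mol = 2.7497 mol.
From the equation the CO:CO2 mole ratio is 2:2, so n(CO2) = 2.7497 × 2/2 = 2.7497 mol.
Mass of CO2 = 2.7497 mol × 44.01 g/mol = 121.02 g.
Actual mass collected = 121.02 g × 0.774 = 93.666 g.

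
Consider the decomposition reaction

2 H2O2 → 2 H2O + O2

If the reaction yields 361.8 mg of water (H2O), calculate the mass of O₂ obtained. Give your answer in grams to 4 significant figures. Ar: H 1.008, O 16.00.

0.3213 g

M(H2O) = 2(1.008) + 16.00 = 18.016 g/mol.
M(O2) = 2(16.00) = 32.00 g/mol.
Convert: 361.8 mg = 0.36180 g.
n(H2O) = 0.36180 g / 18.016 g/mol = 0.020082 mol.
From the equation the H2O:O2 mole ratio is 2:1, so n(O2) = 0.020082 × 1/2 = 0.010041 mol.
Mass of O2 = 0.010041 mol × 32.00 g/mol = 0.32131 g.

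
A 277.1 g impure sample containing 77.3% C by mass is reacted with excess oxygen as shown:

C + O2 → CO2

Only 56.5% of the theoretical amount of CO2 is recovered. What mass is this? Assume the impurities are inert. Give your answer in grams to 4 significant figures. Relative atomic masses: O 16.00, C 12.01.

Pure C available = 277.1 g × 0.773 = 214.20 g.
M(C) = 12.01 g/mol.
M(CO2) = 12.01 + 2(16.00) = 44.01 g/mol.
n(C) = 214.20 g / 12.01 g/mol = 17.835 mol.
From the equation the C:CO2 mole ratio is 1:1, so n(CO2) = 17.835 × 1/1 = 17.835 mol.
Mass of CO2 = 17.835 mol × 44.01 g/mol = 784.92 g.
Actual mass collected = 784.92 g × 0.565 = 443.48 g.

443.5 g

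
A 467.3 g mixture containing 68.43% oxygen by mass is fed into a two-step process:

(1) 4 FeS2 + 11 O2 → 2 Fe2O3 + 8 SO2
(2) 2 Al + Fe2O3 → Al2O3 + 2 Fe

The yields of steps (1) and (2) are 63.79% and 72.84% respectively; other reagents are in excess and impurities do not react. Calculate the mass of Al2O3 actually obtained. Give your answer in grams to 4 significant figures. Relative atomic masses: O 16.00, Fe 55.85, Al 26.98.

86.08 g

Pure O2 = 467.3 × 0.6843 = 319.77 g.
M(O2) = 2(16.00) = 32.00 g/mol.
M(Al2O3) = 2(26.98) + 3(16.00) = 101.96 g/mol.
n(O2) = 319.77 / 32.00 = 9.9929 mol.
Step 1 (O2:Fe2O3 = 11:2): theoretical n(Fe2O3) = 1.8169 mol; at 63.79% yield, n(Fe2O3) = 1.1590 mol.
Step 2 (Fe2O3:Al2O3 = 1:1): theoretical n(Al2O3) = 1.1590 mol, so theoretical mass = 1.1590 × 101.96 = 118.17 g.
At 72.84% yield, actual mass of Al2O3 = 118.17 × 0.7284 = 86.076 g.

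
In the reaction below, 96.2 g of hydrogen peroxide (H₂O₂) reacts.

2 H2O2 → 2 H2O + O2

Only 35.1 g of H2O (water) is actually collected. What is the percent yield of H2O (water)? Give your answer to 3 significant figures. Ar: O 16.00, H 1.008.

68.9 %

M(H2O2) = 2(1.008) + 2(16.00) = 34.016 g/mol.
M(H2O) = 2(1.008) + 16.00 = 18.016 g/mol.
n(H2O2) = 96.20 g / 34.016 g/mol = 2.828 mol.
From the equation the H2O2:H2O mole ratio is 2:2, so n(H2O) = 2.828 × 2/2 = 2.828 mol.
Mass of H2O = 2.828 mol × 18.016 g/mol = 50.95 g.
This is the theoretical yield. Percent yield = 35.1 g / 50.95 g × 100% = 68.89%.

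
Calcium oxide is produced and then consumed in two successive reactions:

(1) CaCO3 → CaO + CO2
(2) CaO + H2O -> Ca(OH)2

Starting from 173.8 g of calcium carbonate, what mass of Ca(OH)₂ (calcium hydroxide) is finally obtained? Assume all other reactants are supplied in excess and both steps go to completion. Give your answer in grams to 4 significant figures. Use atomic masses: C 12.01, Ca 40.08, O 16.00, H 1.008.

M(CaCO3) = 40.08 + 12.01 + 3(16.00) = 100.09 g/mol.
M(Ca(OH)2) = 40.08 + 2(16.00) + 2(1.008) = 74.096 g/mol.
n(CaCO3) = 173.80 / 100.09 = 1.7364 mol.
Step 1 gives a 1:1 ratio of CaCO3 to CaO, so n(CaO) = 1.7364 mol.
In step 2 the CaO:Ca(OH)2 ratio is 1:1, so n(Ca(OH)2) = 1.7364 mol.
Mass of Ca(OH)2 = 1.7364 × 74.096 = 128.66 g.

128.7 g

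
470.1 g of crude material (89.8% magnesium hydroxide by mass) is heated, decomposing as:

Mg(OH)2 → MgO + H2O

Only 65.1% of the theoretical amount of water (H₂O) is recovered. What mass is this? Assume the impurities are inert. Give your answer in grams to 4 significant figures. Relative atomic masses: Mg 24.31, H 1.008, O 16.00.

84.89 g

Pure Mg(OH)2 available = 470.1 g × 0.898 = 422.15 g.
M(Mg(OH)2) = 24.31 + 2(16.00) + 2(1.008) = 58.326 g/mol.
M(H2O) = 2(1.008) + 16.00 = 18.016 g/mol.
n(Mg(OH)2) = 422.15 g / 58.326 g/mol = 7.2378 mol.
From the equation the Mg(OH)2:H2O mole ratio is 1:1, so n(H2O) = 7.2378 × 1/1 = 7.2378 mol.
Mass of H2O = 7.2378 mol × 18.016 g/mol = 130.40 g.
Actual mass collected = 130.40 g × 0.651 = 84.888 g.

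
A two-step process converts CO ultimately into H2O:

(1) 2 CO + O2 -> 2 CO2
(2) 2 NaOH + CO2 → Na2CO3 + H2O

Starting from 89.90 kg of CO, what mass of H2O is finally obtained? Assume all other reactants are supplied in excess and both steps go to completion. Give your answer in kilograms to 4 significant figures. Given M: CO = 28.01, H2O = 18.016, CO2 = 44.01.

89.90 kg = 89900 g.
n(CO) = 89900 / 28.01 = 3209.6 mol.
Step 1 gives a 2:2 ratio of CO to CO2, so n(CO2) = 3209.6 mol.
In step 2 the CO2:H2O ratio is 1:1, so n(H2O) = 3209.6 mol.
Mass of H2O = 3209.6 × 18.016 = 57824 g = 57.82 kg.

57.82 kg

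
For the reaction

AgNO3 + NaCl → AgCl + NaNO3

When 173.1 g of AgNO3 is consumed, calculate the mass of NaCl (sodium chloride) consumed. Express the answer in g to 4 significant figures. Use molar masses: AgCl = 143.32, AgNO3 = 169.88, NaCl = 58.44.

59.55 g

n(AgNO3) = 173.10 g / 169.88 g/mol = 1.0190 mol.
From the equation the AgNO3:NaCl mole ratio is 1:1, so n(NaCl) = 1.0190 × 1/1 = 1.0190 mol.
Mass of NaCl = 1.0190 mol × 58.44 g/mol = 59.548 g.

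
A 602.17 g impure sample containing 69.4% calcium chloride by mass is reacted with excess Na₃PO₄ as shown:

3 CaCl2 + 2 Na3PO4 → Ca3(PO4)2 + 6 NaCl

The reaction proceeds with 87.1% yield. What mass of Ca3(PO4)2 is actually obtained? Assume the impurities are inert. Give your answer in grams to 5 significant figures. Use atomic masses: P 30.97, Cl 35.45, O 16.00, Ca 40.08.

Pure CaCl2 available = 602.17 g × 0.694 = 417.906 g.
M(CaCl2) = 40.08 + 2(35.45) = 110.98 g/mol.
M(Ca3(PO4)2) = 3(40.08) + 2(30.97) + 8(16.00) = 310.18 g/mol.
n(CaCl2) = 417.906 g / 110.98 g/mol = 3.76560 mol.
From the equation the CaCl2:Ca3(PO4)2 mole ratio is 3:1, so n(Ca3(PO4)2) = 3.76560 × 1/3 = 1.25520 mol.
Mass of Ca3(PO4)2 = 1.25520 mol × 310.18 g/mol = 389.338 g.
Actual mass collected = 389.338 g × 0.871 = 339.113 g.

339.11 g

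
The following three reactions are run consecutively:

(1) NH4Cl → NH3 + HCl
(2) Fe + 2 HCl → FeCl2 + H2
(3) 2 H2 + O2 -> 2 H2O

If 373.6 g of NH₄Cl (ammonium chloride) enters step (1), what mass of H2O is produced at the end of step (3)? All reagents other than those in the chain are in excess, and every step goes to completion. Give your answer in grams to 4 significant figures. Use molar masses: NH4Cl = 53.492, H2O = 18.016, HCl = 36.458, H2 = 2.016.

n(NH4Cl) = 373.6 / 53.492 = 6.9842 mol.
Reaction (1): NH4Cl→HCl ratio 1:1 ⇒ n(HCl) = 6.9842 mol.
Reaction (2): HCl→H2 ratio 2:1 ⇒ n(H2) = 3.4921 mol.
Reaction (3): H2→H2O ratio 2:2 ⇒ n(H2O) = 3.4921 mol.
Mass of H2O = 3.4921 × 18.016 = 62.914 g.

62.91 g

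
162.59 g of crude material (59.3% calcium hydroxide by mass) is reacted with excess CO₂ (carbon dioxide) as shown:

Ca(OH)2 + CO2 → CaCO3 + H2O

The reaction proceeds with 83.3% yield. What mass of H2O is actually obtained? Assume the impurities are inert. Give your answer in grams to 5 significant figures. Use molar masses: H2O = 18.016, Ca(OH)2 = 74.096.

Pure Ca(OH)2 available = 162.59 g × 0.593 = 96.4159 g.
n(Ca(OH)2) = 96.4159 g / 74.096 g/mol = 1.30123 mol.
From the equation the Ca(OH)2:H2O mole ratio is 1:1, so n(H2O) = 1.30123 × 1/1 = 1.30123 mol.
Mass of H2O = 1.30123 mol × 18.016 g/mol = 23.4429 g.
Actual mass collected = 23.4429 g × 0.833 = 19.5280 g.

19.528 g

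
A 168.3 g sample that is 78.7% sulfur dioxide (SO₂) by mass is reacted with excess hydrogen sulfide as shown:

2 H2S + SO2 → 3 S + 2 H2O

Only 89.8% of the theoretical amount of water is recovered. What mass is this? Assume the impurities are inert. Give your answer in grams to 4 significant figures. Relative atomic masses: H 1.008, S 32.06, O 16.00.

66.90 g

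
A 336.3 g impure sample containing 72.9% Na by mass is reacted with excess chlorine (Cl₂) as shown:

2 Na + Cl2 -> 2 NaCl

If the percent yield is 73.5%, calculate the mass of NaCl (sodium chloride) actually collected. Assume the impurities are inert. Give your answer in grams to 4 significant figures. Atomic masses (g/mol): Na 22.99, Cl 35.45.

458.1 g

Pure Na available = 336.3 g × 0.729 = 245.16 g.
M(Na) = 22.99 g/mol.
M(NaCl) = 22.99 + 35.45 = 58.44 g/mol.
n(Na) = 245.16 g / 22.99 g/mol = 10.664 mol.
From the equation the Na:NaCl mole ratio is 2:2, so n(NaCl) = 10.664 × 2/2 = 10.664 mol.
Mass of NaCl = 10.664 mol × 58.44 g/mol = 623.20 g.
Actual mass collected = 623.20 g × 0.735 = 458.05 g.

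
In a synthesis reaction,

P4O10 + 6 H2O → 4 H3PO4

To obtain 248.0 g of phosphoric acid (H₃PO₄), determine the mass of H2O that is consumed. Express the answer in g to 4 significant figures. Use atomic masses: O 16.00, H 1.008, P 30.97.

68.39 g

M(H3PO4) = 3(1.008) + 30.97 + 4(16.00) = 97.994 g/mol.
M(H2O) = 2(1.008) + 16.00 = 18.016 g/mol.
n(H3PO4) = 248.00 g / 97.994 g/mol = 2.5308 mol.
From the equation the H3PO4:H2O mole ratio is 4:6, so n(H2O) = 2.5308 × 6/4 = 3.7962 mol.
Mass of H2O = 3.7962 mol × 18.016 g/mol = 68.391 g.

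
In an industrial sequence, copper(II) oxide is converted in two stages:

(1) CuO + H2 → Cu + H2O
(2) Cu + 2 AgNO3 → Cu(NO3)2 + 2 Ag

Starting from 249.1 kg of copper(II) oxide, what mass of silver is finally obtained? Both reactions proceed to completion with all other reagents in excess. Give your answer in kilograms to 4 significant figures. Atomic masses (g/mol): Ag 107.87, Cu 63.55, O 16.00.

675.6 kg

M(CuO) = 63.55 + 16.00 = 79.55 g/mol.
M(Ag) = 107.87 g/mol.
249.1 kg = 249100 g.
n(CuO) = 249100 / 79.55 = 3131.4 mol.
Step 1 gives a 1:1 ratio of CuO to Cu, so n(Cu) = 3131.4 mol.
In step 2 the Cu:Ag ratio is 1:2, so n(Ag) = 6262.7 mol.
Mass of Ag = 6262.7 × 107.87 = 675560 g = 675.6 kg.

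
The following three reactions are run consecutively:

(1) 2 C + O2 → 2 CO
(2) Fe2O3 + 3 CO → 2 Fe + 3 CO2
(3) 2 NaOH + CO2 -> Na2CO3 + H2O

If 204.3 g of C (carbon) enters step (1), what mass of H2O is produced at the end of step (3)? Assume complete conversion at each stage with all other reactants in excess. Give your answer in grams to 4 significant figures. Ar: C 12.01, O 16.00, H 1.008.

306.5 g

M(C) = 12.01 g/mol.
M(H2O) = 2(1.008) + 16.00 = 18.016 g/mol.
n(C) = 204.3 / 12.01 = 17.011 mol.
Reaction (1): C→CO ratio 2:2 ⇒ n(CO) = 17.011 mol.
Reaction (2): CO→CO2 ratio 3:3 ⇒ n(CO2) = 17.011 mol.
Reaction (3): CO2→H2O ratio 1:1 ⇒ n(H2O) = 17.011 mol.
Mass of H2O = 17.011 × 18.016 = 306.47 g.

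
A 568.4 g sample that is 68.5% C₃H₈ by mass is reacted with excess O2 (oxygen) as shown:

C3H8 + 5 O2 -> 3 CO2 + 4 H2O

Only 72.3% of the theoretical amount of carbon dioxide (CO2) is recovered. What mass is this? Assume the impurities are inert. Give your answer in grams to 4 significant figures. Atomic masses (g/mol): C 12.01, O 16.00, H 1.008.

Pure C3H8 available = 568.4 g × 0.685 = 389.35 g.
M(C3H8) = 3(12.01) + 8(1.008) = 44.094 g/mol.
M(CO2) = 12.01 + 2(16.00) = 44.01 g/mol.
n(C3H8) = 389.35 g / 44.094 g/mol = 8.8301 mol.
From the equation the C3H8:CO2 mole ratio is 1:3, so n(CO2) = 8.8301 × 3/1 = 26.490 mol.
Mass of CO2 = 26.490 mol × 44.01 g/mol = 1165.8 g.
Actual mass collected = 1165.8 g × 0.723 = 842.90 g.

842.9 g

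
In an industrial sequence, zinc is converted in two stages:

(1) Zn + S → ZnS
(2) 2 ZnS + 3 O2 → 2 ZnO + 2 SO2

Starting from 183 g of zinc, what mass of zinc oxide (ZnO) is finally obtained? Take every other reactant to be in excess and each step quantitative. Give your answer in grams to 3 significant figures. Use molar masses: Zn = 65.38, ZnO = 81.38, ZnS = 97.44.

n(Zn) = 183.0 / 65.38 = 2.799 mol.
Step 1 gives a 1:1 ratio of Zn to ZnS, so n(ZnS) = 2.799 mol.
In step 2 the ZnS:ZnO ratio is 2:2, so n(ZnO) = 2.799 mol.
Mass of ZnO = 2.799 × 81.38 = 227.8 g.

228 g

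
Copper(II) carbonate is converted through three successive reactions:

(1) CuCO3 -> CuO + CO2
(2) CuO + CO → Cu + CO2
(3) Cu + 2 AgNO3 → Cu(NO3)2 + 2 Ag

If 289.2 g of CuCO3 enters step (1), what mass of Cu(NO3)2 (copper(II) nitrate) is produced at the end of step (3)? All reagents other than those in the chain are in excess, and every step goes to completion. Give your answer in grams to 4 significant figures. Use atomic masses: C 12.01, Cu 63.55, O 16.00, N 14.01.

M(CuCO3) = 63.55 + 12.01 + 3(16.00) = 123.56 g/mol.
M(Cu(NO3)2) = 63.55 + 2(14.01) + 6(16.00) = 187.57 g/mol.
n(CuCO3) = 289.2 / 123.56 = 2.3406 mol.
Reaction (1): CuCO3→CuO ratio 1:1 ⇒ n(CuO) = 2.3406 mol.
Reaction (2): CuO→Cu ratio 1:1 ⇒ n(Cu) = 2.3406 mol.
Reaction (3): Cu→Cu(NO3)2 ratio 1:1 ⇒ n(Cu(NO3)2) = 2.3406 mol.
Mass of Cu(NO3)2 = 2.3406 × 187.57 = 439.02 g.

439.0 g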